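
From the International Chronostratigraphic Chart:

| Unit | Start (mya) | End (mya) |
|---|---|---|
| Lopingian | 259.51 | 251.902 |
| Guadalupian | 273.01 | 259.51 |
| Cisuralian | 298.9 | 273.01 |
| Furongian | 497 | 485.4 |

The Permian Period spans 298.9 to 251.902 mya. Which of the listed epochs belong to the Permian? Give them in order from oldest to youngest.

Epochs with both bounds inside 298.9–251.902 Ma: Cisuralian (298.9–273.01), Guadalupian (273.01–259.51), Lopingian (259.51–251.902).

Cisuralian, Guadalupian, Lopingian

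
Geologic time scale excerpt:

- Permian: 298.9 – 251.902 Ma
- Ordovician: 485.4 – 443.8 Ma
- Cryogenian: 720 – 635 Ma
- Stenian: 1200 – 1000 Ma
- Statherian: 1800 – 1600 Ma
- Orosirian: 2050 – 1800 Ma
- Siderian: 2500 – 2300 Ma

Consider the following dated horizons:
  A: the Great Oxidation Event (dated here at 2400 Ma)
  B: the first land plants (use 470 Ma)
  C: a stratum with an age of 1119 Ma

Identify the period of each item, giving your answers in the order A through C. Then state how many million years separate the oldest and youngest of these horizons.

Match each age against the start–end ranges in the excerpt: A = 2400 Ma → Siderian (2500–2300); B = 470 Ma → Ordovician (485.4–443.8); C = 1119 Ma → Stenian (1200–1000).
The largest age is 2400 Ma and the smallest is 470 Ma; their difference is 1930 Myr.

A — Siderian; B — Ordovician; C — Stenian; span 1930 million years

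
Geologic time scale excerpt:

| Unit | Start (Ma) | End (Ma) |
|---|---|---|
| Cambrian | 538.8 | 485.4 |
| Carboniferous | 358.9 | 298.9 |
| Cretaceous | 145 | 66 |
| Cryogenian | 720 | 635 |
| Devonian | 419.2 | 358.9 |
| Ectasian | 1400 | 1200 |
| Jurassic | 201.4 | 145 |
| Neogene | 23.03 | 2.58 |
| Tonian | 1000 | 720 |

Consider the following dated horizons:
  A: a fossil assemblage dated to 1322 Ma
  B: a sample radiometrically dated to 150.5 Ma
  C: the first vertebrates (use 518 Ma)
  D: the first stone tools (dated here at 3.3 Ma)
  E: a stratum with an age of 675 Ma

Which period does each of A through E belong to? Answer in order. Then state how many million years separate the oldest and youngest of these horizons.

A — Ectasian; B — Jurassic; C — Cambrian; D — Neogene; E — Cryogenian; span 1318.7 million years

Match each age against the start–end ranges in the excerpt: A = 1322 Ma → Ectasian (1400–1200); B = 150.5 Ma → Jurassic (201.4–145); C = 518 Ma → Cambrian (538.8–485.4); D = 3.3 Ma → Neogene (23.03–2.58); E = 675 Ma → Cryogenian (720–635).
The largest age is 1322 Ma and the smallest is 3.3 Ma; their difference is 1318.7 Myr.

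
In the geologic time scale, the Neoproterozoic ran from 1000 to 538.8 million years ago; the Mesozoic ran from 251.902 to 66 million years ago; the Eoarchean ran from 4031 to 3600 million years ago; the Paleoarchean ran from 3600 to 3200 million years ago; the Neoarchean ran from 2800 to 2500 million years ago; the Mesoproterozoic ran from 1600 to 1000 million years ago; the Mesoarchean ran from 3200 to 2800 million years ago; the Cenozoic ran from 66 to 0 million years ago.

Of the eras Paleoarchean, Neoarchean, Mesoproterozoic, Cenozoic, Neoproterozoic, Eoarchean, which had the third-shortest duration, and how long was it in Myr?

Paleoarchean, 400 million years

Start − end for each: Paleoarchean 3600 − 3200 = 400; Neoarchean 2800 − 2500 = 300; Mesoproterozoic 1600 − 1000 = 600; Cenozoic 66 − 0 = 66; Neoproterozoic 1000 − 538.8 = 461.2; Eoarchean 4031 − 3600 = 431.
Ranking these from shortest: Cenozoic < Neoarchean < Paleoarchean < Eoarchean < Neoproterozoic < Mesoproterozoic.
Position 3 in that ranking is Paleoarchean, which lasted 400 Myr.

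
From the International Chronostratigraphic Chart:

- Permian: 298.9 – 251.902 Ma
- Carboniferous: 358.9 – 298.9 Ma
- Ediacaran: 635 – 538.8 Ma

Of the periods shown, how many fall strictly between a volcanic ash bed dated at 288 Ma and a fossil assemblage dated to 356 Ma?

0

Checking each listed span, none has both start < 356 Ma and end > 288 Ma — every period straddles one of the two dates or lies outside them — so the count is 0.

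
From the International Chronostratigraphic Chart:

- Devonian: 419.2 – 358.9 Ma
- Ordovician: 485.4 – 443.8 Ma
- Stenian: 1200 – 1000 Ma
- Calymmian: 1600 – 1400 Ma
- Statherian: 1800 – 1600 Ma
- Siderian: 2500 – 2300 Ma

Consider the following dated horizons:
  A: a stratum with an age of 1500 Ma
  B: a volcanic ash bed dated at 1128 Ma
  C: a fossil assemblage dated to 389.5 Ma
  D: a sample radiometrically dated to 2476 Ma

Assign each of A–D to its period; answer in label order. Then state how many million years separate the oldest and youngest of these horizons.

A: 1500 Ma lies in 1600–1400 Ma, so Calymmian.
B: 1128 Ma lies in 1200–1000 Ma, so Stenian.
C: 389.5 Ma lies in 419.2–358.9 Ma, so Devonian.
D: 2476 Ma lies in 2500–2300 Ma, so Siderian.
Oldest = 2476 Ma, youngest = 389.5 Ma → span 2086.5 Myr.

A — Calymmian; B — Stenian; C — Devonian; D — Siderian; span 2086.5 million years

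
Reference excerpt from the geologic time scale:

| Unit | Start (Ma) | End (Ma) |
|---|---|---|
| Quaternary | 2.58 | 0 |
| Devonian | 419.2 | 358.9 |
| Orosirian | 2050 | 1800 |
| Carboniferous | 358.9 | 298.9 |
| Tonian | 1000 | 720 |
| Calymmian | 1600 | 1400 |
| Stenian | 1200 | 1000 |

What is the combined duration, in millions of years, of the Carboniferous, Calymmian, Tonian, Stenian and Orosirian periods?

Duration is start − end for each: (358.9 − 298.9) + (1600 − 1400) + (1000 − 720) + (1200 − 1000) + (2050 − 1800).
That is 60 + 200 + 280 + 200 + 250, which totals 990 million years.

990 million years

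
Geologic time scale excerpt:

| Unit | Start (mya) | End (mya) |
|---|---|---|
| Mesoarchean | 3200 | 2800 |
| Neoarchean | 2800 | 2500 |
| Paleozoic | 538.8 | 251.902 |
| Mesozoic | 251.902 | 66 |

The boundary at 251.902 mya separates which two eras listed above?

The Paleozoic ends at 251.902 mya and the Mesozoic begins at 251.902 mya, so they share that boundary.

Paleozoic and Mesozoic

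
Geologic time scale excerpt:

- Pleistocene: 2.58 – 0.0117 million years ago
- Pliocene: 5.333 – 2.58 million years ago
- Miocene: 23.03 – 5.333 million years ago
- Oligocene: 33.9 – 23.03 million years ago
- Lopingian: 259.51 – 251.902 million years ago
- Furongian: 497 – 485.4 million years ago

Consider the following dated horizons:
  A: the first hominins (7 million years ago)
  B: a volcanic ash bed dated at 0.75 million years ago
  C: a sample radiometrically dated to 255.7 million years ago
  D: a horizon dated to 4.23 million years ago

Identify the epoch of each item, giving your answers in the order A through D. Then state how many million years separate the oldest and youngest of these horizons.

A — Miocene; B — Pleistocene; C — Lopingian; D — Pliocene; span 254.95 million years

Match each age against the start–end ranges in the excerpt: A = 7 Ma → Miocene (23.03–5.333); B = 0.75 Ma → Pleistocene (2.58–0.0117); C = 255.7 Ma → Lopingian (259.51–251.902); D = 4.23 Ma → Pliocene (5.333–2.58).
The largest age is 255.7 Ma and the smallest is 0.75 Ma; their difference is 254.95 Myr.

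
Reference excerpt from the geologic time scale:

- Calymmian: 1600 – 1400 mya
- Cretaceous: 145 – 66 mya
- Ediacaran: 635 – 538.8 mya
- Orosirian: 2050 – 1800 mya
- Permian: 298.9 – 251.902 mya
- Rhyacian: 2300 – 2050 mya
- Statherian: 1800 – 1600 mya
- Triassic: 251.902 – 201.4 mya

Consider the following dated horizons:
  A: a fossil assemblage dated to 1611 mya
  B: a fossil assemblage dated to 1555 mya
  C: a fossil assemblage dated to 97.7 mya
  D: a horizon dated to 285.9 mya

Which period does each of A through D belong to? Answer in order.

A: 1611 Ma lies in 1800–1600 Ma, so Statherian.
B: 1555 Ma lies in 1600–1400 Ma, so Calymmian.
C: 97.7 Ma lies in 145–66 Ma, so Cretaceous.
D: 285.9 Ma lies in 298.9–251.902 Ma, so Permian.

A — Statherian; B — Calymmian; C — Cretaceous; D — Permian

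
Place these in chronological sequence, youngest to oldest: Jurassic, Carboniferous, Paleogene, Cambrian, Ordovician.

Paleogene, Jurassic, Carboniferous, Ordovician, Cambrian

Group by era (each group listed oldest first) — Paleozoic: Cambrian, Ordovician, Carboniferous; Mesozoic: Jurassic; Cenozoic: Paleogene. The eras run Paleozoic → Mesozoic → Cenozoic. Concatenating the groups in that era order and then reversing gives youngest to oldest.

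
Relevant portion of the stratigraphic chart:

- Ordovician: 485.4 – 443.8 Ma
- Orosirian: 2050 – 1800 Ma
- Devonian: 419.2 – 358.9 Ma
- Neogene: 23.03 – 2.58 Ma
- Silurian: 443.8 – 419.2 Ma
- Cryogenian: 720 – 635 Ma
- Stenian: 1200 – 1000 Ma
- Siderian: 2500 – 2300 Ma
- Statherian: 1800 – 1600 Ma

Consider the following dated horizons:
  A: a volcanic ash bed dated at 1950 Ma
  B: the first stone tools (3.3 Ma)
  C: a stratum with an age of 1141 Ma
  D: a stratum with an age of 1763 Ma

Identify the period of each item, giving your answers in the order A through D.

Match each age against the start–end ranges in the excerpt: A = 1950 Ma → Orosirian (2050–1800); B = 3.3 Ma → Neogene (23.03–2.58); C = 1141 Ma → Stenian (1200–1000); D = 1763 Ma → Statherian (1800–1600).

A — Orosirian; B — Neogene; C — Stenian; D — Statherian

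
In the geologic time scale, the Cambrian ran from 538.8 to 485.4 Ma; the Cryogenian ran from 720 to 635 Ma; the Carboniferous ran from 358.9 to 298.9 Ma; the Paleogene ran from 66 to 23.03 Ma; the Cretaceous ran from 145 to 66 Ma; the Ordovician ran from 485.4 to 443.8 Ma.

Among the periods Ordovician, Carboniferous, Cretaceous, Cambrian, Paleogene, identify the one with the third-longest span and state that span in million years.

Cambrian, 53.4 million years

Start − end for each: Ordovician 485.4 − 443.8 = 41.6; Carboniferous 358.9 − 298.9 = 60; Cretaceous 145 − 66 = 79; Cambrian 538.8 − 485.4 = 53.4; Paleogene 66 − 23.03 = 42.97.
Ranking these from longest: Cretaceous > Carboniferous > Cambrian > Paleogene > Ordovician.
Position 3 in that ranking is Cambrian, which lasted 53.4 Myr.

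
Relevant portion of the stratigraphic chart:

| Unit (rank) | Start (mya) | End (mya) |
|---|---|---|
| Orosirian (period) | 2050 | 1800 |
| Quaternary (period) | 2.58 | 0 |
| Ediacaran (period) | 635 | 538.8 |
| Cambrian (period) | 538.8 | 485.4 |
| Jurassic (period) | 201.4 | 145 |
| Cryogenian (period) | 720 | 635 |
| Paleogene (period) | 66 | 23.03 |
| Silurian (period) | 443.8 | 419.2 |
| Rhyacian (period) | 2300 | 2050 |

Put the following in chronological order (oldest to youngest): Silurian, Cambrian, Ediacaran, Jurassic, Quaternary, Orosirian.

Sorting by start age (descending Ma, since larger Ma = older): Orosirian start 2050, Ediacaran start 635, Cambrian start 538.8, Silurian start 443.8, Jurassic start 201.4, Quaternary start 2.58.

Orosirian, Ediacaran, Cambrian, Silurian, Jurassic, Quaternary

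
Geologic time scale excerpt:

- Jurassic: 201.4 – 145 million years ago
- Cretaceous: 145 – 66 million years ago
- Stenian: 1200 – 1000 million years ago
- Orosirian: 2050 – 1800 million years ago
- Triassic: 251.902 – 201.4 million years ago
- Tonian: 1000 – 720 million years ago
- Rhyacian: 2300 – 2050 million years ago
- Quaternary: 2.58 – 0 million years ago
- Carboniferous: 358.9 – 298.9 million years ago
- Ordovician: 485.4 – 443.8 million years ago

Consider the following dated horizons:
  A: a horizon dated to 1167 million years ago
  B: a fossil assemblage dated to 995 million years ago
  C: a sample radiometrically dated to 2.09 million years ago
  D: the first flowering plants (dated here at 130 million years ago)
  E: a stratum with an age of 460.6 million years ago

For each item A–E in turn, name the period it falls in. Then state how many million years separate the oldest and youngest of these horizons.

Match each age against the start–end ranges in the excerpt: A = 1167 Ma → Stenian (1200–1000); B = 995 Ma → Tonian (1000–720); C = 2.09 Ma → Quaternary (2.58–0); D = 130 Ma → Cretaceous (145–66); E = 460.6 Ma → Ordovician (485.4–443.8).
The largest age is 1167 Ma and the smallest is 2.09 Ma; their difference is 1164.91 Myr.

A — Stenian; B — Tonian; C — Quaternary; D — Cretaceous; E — Ordovician; span 1164.91 million years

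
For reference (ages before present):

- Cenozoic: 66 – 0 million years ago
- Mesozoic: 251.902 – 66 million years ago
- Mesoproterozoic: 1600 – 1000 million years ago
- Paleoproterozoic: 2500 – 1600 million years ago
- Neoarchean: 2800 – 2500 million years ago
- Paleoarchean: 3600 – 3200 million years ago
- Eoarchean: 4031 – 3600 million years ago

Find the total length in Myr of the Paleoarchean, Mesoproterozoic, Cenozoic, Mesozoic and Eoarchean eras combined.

Duration is start − end for each: (3600 − 3200) + (1600 − 1000) + (66 − 0) + (251.902 − 66) + (4031 − 3600).
That is 400 + 600 + 66 + 185.902 + 431, which totals 1682.902 million years.

1682.902 million years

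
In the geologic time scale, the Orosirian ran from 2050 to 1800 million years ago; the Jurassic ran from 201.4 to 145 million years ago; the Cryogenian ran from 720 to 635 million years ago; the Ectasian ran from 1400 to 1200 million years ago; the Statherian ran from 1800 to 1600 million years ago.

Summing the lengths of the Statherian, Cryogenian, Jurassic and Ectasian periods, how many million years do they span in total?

Each duration: Statherian = 200; Cryogenian = 85; Jurassic = 56.4; Ectasian = 200.
Sum: 200 + 85 + 56.4 + 200 = 541.4 Myr.

541.4 million years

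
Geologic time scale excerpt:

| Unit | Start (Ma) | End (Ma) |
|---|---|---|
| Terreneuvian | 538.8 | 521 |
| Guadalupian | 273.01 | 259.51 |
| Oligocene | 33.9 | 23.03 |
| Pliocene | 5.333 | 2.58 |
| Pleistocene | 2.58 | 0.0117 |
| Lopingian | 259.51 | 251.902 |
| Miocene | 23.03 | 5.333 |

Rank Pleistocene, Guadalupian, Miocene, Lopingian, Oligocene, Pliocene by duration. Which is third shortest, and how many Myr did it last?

Start − end for each: Pleistocene 2.58 − 0.0117 = 2.5683; Guadalupian 273.01 − 259.51 = 13.5; Miocene 23.03 − 5.333 = 17.697; Lopingian 259.51 − 251.902 = 7.608; Oligocene 33.9 − 23.03 = 10.87; Pliocene 5.333 − 2.58 = 2.753.
Ranking these from shortest: Pleistocene < Pliocene < Lopingian < Oligocene < Guadalupian < Miocene.
Position 3 in that ranking is Lopingian, which lasted 7.608 Myr.

Lopingian, 7.608 million years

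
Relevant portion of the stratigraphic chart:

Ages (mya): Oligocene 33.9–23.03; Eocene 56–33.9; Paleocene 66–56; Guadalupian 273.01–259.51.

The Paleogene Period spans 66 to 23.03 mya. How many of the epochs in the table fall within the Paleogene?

Epochs inside 66–23.03 Ma: Paleocene, Eocene, Oligocene — 3 in total.

3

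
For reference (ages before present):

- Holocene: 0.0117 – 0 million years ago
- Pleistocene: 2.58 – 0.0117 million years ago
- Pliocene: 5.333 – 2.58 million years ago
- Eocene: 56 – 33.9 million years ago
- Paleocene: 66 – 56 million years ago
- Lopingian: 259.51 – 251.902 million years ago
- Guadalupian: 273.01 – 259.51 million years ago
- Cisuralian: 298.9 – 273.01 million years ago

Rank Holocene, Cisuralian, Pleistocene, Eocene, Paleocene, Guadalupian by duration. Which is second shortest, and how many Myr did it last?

Durations: Holocene 0.0117; Cisuralian 25.89; Pleistocene 2.5683; Eocene 22.1; Paleocene 10; Guadalupian 13.5 Myr.
Sorted shortest-first: Holocene (0.0117), Pleistocene (2.5683), Paleocene (10), Guadalupian (13.5), Eocene (22.1), Cisuralian (25.89).
The second shortest is Pleistocene at 2.5683 Myr.

Pleistocene, 2.5683 million years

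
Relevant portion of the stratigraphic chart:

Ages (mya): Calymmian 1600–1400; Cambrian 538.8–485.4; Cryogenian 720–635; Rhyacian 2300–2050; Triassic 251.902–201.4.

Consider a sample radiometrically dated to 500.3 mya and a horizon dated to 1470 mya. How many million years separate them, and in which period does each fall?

Elapsed time: 1470 − 500.3 = 969.7 Myr.
500.3 Ma lies within 538.8–485.4 Ma: Cambrian.
1470 Ma lies within 1600–1400 Ma: Calymmian.

969.7 million years apart; the first in the Cambrian, the second in the Calymmian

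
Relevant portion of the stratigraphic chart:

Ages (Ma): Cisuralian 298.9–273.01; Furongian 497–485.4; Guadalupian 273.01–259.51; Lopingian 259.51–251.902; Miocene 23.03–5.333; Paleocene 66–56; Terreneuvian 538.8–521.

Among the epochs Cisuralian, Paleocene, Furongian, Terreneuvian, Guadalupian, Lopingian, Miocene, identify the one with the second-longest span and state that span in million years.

Terreneuvian, 17.8 million years

Start − end for each: Cisuralian 298.9 − 273.01 = 25.89; Paleocene 66 − 56 = 10; Furongian 497 − 485.4 = 11.6; Terreneuvian 538.8 − 521 = 17.8; Guadalupian 273.01 − 259.51 = 13.5; Lopingian 259.51 − 251.902 = 7.608; Miocene 23.03 − 5.333 = 17.697.
Ranking these from longest: Cisuralian > Terreneuvian > Miocene > Guadalupian > Furongian > Paleocene > Lopingian.
Position 2 in that ranking is Terreneuvian, which lasted 17.8 Myr.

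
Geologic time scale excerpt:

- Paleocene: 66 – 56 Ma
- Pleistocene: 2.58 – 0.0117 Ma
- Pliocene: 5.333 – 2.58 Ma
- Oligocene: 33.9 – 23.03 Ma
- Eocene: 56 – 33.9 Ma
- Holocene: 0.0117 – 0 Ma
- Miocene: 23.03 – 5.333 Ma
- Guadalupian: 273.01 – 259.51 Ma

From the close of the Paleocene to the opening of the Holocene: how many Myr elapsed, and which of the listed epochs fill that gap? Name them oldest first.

55.9883 million years; Eocene, Oligocene, Miocene, Pliocene, Pleistocene

The Paleocene closes at 56 Ma and the Holocene opens at 0.0117 Ma, so the interval is 56 − 0.0117 = 55.9883 Myr.
An epoch fits inside if it starts at or after 56 Ma and ends at or before 0.0117 Ma; oldest first that gives Eocene, Oligocene, Miocene, Pliocene, Pleistocene.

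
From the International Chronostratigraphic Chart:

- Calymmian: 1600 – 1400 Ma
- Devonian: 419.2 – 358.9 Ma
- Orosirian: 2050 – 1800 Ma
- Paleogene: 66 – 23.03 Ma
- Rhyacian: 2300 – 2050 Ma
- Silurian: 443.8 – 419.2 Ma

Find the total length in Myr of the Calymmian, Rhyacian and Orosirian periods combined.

Duration is start − end for each: (1600 − 1400) + (2300 − 2050) + (2050 − 1800).
That is 200 + 250 + 250, which totals 700 million years.

700 million years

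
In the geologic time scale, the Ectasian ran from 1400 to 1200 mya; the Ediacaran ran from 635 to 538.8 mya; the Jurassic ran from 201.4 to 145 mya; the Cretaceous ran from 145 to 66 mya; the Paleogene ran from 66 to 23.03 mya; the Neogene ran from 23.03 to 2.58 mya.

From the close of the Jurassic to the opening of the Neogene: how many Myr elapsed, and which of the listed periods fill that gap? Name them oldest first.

The Jurassic closes at 145 Ma and the Neogene opens at 23.03 Ma, so the interval is 145 − 23.03 = 121.97 Myr.
A period fits inside if it starts at or after 145 Ma and ends at or before 23.03 Ma; oldest first that gives Cretaceous, Paleogene.

121.97 million years; Cretaceous, Paleogene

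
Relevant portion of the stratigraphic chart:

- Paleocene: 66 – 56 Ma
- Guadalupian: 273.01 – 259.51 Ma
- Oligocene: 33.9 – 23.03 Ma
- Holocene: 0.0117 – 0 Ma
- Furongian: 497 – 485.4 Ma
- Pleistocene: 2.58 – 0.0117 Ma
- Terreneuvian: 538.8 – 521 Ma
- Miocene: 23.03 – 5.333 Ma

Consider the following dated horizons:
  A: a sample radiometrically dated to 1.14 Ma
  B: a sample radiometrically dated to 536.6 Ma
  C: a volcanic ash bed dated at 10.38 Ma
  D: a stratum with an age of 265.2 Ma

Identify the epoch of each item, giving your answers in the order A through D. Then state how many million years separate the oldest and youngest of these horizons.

A: 1.14 Ma lies in 2.58–0.0117 Ma, so Pleistocene.
B: 536.6 Ma lies in 538.8–521 Ma, so Terreneuvian.
C: 10.38 Ma lies in 23.03–5.333 Ma, so Miocene.
D: 265.2 Ma lies in 273.01–259.51 Ma, so Guadalupian.
Oldest = 536.6 Ma, youngest = 1.14 Ma → span 535.46 Myr.

A — Pleistocene; B — Terreneuvian; C — Miocene; D — Guadalupian; span 535.46 million years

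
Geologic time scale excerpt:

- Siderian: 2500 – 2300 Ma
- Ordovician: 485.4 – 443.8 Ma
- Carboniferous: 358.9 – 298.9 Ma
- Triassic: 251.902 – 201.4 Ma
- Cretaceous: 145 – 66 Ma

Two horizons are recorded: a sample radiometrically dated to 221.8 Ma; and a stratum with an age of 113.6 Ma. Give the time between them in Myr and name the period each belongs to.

108.2 million years apart; the first in the Triassic, the second in the Cretaceous

Elapsed time: 221.8 − 113.6 = 108.2 Myr.
221.8 Ma lies within 251.902–201.4 Ma: Triassic.
113.6 Ma lies within 145–66 Ma: Cretaceous.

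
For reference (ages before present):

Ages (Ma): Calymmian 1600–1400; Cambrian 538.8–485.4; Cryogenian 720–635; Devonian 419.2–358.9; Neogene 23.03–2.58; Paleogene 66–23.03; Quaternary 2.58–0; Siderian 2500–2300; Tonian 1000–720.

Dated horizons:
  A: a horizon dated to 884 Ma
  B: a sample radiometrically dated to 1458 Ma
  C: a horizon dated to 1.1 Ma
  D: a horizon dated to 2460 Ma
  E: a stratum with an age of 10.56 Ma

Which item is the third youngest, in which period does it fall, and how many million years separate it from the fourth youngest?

Smaller Ma means younger, so youngest first: C 1.1 < E 10.56 < A 884 < B 1458 < D 2460.
Counting 3 along gives A (884 Ma); the excerpt puts that inside the Tonian, 1000–720 Ma.
Next in line is B (1458 Ma), and 1458 − 884 = 574 Myr.

A, in the Tonian; 574 million years to B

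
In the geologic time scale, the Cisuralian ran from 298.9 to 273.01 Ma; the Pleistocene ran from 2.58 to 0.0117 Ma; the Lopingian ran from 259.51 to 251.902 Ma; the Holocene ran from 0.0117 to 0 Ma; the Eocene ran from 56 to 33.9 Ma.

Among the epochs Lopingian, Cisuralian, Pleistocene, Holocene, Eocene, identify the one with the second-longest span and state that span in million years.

Start − end for each: Lopingian 259.51 − 251.902 = 7.608; Cisuralian 298.9 − 273.01 = 25.89; Pleistocene 2.58 − 0.0117 = 2.5683; Holocene 0.0117 − 0 = 0.0117; Eocene 56 − 33.9 = 22.1.
Ranking these from longest: Cisuralian > Eocene > Lopingian > Pleistocene > Holocene.
Position 2 in that ranking is Eocene, which lasted 22.1 Myr.

Eocene, 22.1 million years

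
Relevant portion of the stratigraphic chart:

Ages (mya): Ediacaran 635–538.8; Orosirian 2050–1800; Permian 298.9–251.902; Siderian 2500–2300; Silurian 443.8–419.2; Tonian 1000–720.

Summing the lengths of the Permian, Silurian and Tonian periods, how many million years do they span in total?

351.598 million years

Duration is start − end for each: (298.9 − 251.902) + (443.8 − 419.2) + (1000 − 720).
That is 46.998 + 24.6 + 280, which totals 351.598 million years.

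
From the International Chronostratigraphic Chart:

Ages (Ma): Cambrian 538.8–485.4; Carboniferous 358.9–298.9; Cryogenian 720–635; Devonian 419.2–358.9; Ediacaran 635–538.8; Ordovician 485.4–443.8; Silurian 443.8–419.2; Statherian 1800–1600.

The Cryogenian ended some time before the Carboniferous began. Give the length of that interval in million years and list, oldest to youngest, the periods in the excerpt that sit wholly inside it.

276.1 million years; Ediacaran, Cambrian, Ordovician, Silurian, Devonian

End of Cryogenian = 635 Ma; start of Carboniferous = 358.9 Ma.
Gap = 635 − 358.9 = 276.1 Myr.
Periods wholly inside 635–358.9 Ma: Ediacaran (635–538.8), Cambrian (538.8–485.4), Ordovician (485.4–443.8), Silurian (443.8–419.2), Devonian (419.2–358.9).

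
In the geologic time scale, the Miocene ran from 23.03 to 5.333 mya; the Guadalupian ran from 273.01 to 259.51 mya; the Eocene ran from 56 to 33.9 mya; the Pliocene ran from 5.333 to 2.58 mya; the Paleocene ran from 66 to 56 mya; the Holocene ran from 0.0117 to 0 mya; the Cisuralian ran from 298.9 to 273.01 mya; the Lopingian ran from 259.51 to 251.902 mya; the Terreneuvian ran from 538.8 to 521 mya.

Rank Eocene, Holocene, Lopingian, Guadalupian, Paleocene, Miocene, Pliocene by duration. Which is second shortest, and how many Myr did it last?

Durations: Eocene 22.1; Holocene 0.0117; Lopingian 7.608; Guadalupian 13.5; Paleocene 10; Miocene 17.697; Pliocene 2.753 Myr.
Sorted shortest-first: Holocene (0.0117), Pliocene (2.753), Lopingian (7.608), Paleocene (10), Guadalupian (13.5), Miocene (17.697), Eocene (22.1).
The second shortest is Pliocene at 2.753 Myr.

Pliocene, 2.753 million years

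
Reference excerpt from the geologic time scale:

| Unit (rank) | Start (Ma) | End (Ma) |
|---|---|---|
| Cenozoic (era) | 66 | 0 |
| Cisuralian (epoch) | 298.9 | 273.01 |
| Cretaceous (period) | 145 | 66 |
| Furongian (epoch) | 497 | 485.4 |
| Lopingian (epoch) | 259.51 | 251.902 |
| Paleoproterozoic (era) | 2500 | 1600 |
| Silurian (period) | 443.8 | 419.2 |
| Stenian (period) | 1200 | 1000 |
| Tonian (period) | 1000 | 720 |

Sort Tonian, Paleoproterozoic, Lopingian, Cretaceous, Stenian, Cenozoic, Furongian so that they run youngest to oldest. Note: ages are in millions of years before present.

The oldest of these is Paleoproterozoic (starts 2500 Ma) and the youngest is Cenozoic (ends 0 Ma).
In between, by decreasing start age: Stenian (1200), Tonian (1000), Furongian (497), Lopingian (259.51), Cretaceous (145).
Listing youngest first means reversing that sequence.

Cenozoic → Cretaceous → Lopingian → Furongian → Tonian → Stenian → Paleoproterozoic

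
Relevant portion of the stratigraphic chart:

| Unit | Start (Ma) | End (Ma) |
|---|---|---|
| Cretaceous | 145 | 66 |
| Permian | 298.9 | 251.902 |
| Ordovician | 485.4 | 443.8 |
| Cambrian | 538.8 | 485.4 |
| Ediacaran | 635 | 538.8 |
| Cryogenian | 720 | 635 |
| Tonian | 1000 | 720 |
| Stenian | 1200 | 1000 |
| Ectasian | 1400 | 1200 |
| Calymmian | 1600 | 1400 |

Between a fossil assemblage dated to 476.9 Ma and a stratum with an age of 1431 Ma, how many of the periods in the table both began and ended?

6

The older date is 1431 Ma and the younger is 476.9 Ma.
Periods with start < 1431 and end > 476.9 Ma: Ectasian (1400–1200), Stenian (1200–1000), Tonian (1000–720), Cryogenian (720–635), Ediacaran (635–538.8), Cambrian (538.8–485.4).
That is 6 complete periods.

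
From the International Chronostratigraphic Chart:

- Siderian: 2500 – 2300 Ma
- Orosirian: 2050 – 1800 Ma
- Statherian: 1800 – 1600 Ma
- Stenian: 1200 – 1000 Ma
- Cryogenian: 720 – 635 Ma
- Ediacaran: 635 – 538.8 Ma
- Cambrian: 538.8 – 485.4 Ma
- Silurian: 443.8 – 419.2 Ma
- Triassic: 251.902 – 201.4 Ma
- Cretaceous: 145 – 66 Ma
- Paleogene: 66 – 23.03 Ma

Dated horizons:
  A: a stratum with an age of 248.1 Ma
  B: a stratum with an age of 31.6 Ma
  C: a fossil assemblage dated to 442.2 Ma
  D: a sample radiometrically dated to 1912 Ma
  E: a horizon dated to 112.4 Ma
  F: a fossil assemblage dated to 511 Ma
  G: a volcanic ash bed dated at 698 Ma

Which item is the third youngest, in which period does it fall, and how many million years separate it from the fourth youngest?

A, in the Triassic; 194.1 million years to C

Smaller Ma means younger, so youngest first: B 31.6 < E 112.4 < A 248.1 < C 442.2 < F 511 < G 698 < D 1912.
Counting 3 along gives A (248.1 Ma); the excerpt puts that inside the Triassic, 251.902–201.4 Ma.
Next in line is C (442.2 Ma), and 442.2 − 248.1 = 194.1 Myr.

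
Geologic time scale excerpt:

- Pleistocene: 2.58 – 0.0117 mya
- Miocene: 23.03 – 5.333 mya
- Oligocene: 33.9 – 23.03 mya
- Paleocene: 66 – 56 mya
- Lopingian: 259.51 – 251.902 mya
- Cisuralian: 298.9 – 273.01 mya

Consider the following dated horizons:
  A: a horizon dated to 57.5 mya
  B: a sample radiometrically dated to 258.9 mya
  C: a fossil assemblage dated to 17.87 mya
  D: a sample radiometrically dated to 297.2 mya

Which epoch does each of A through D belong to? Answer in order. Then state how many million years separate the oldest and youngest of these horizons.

Match each age against the start–end ranges in the excerpt: A = 57.5 Ma → Paleocene (66–56); B = 258.9 Ma → Lopingian (259.51–251.902); C = 17.87 Ma → Miocene (23.03–5.333); D = 297.2 Ma → Cisuralian (298.9–273.01).
The largest age is 297.2 Ma and the smallest is 17.87 Ma; their difference is 279.33 Myr.

A — Paleocene; B — Lopingian; C — Miocene; D — Cisuralian; span 279.33 million years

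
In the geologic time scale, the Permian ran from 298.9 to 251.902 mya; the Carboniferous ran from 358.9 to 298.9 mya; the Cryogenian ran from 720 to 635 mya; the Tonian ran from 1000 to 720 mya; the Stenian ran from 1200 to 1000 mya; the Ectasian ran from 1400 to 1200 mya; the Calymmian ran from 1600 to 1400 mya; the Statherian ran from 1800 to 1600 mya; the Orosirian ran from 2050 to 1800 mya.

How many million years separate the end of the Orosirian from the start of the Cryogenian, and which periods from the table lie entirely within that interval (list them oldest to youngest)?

1080 million years; Statherian, Calymmian, Ectasian, Stenian, Tonian

End of Orosirian = 1800 Ma; start of Cryogenian = 720 Ma.
Gap = 1800 − 720 = 1080 Myr.
Periods wholly inside 1800–720 Ma: Statherian (1800–1600), Calymmian (1600–1400), Ectasian (1400–1200), Stenian (1200–1000), Tonian (1000–720).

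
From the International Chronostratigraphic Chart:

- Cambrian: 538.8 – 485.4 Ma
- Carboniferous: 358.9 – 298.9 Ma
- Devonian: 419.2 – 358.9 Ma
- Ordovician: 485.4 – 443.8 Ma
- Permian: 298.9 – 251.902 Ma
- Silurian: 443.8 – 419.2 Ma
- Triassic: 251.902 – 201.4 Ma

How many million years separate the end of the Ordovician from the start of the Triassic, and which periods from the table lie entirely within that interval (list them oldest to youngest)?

End of Ordovician = 443.8 Ma; start of Triassic = 251.902 Ma.
Gap = 443.8 − 251.902 = 191.898 Myr.
Periods wholly inside 443.8–251.902 Ma: Silurian (443.8–419.2), Devonian (419.2–358.9), Carboniferous (358.9–298.9), Permian (298.9–251.902).

191.898 million years; Silurian, Devonian, Carboniferous, Permian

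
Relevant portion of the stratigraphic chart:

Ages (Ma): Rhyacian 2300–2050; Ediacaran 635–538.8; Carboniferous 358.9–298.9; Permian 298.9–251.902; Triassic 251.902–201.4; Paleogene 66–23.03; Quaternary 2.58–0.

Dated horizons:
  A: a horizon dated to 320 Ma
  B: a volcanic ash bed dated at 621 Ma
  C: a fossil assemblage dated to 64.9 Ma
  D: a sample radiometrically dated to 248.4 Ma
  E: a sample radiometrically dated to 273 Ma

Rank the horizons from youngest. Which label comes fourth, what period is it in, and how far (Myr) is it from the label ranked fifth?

A, in the Carboniferous; 301 million years to B

Sorted youngest-first by Ma: C (64.9), D (248.4), E (273), A (320), B (621).
The fourth youngest is A at 320 Ma, which lies in 358.9–298.9 Ma: the Carboniferous.
The fifth youngest is B at 621 Ma; separation = |320 − 621| = 301 Myr.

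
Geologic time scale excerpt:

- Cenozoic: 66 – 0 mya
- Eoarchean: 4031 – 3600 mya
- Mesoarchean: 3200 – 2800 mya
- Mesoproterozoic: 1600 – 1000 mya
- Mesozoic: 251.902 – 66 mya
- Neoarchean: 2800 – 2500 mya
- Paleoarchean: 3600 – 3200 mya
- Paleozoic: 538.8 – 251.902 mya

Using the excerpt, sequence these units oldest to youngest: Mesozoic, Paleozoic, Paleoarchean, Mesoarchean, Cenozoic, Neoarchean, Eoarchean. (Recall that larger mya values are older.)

The oldest of these is Eoarchean (starts 4031 Ma) and the youngest is Cenozoic (ends 0 Ma).
In between, by decreasing start age: Paleoarchean (3600), Mesoarchean (3200), Neoarchean (2800), Paleozoic (538.8), Mesozoic (251.902).

Eoarchean → Paleoarchean → Mesoarchean → Neoarchean → Paleozoic → Mesozoic → Cenozoic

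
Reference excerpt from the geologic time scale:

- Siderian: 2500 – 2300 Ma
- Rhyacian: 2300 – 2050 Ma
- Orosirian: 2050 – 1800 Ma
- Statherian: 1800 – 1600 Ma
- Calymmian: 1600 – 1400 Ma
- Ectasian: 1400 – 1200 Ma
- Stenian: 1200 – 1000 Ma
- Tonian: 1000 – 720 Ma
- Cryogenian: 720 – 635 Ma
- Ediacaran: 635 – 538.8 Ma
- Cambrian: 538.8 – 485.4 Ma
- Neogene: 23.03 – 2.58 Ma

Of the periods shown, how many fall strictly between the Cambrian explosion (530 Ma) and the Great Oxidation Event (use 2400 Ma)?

9

The older date is 2400 Ma and the younger is 530 Ma.
Periods with start < 2400 and end > 530 Ma: Rhyacian (2300–2050), Orosirian (2050–1800), Statherian (1800–1600), Calymmian (1600–1400), Ectasian (1400–1200), Stenian (1200–1000), Tonian (1000–720), Cryogenian (720–635), Ediacaran (635–538.8).
That is 9 complete periods.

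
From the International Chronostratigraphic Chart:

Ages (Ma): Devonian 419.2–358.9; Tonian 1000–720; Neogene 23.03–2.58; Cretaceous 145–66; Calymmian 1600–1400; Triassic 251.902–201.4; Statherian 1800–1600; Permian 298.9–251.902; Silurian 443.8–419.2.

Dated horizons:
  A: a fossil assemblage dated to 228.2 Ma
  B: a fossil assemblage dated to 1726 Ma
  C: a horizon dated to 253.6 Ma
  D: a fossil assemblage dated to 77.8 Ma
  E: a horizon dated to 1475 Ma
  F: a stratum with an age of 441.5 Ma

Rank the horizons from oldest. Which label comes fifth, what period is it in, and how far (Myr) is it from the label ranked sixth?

A, in the Triassic; 150.4 million years to D

Sorted oldest-first by Ma: B (1726), E (1475), F (441.5), C (253.6), A (228.2), D (77.8).
The fifth oldest is A at 228.2 Ma, which lies in 251.902–201.4 Ma: the Triassic.
The sixth oldest is D at 77.8 Ma; separation = |228.2 − 77.8| = 150.4 Myr.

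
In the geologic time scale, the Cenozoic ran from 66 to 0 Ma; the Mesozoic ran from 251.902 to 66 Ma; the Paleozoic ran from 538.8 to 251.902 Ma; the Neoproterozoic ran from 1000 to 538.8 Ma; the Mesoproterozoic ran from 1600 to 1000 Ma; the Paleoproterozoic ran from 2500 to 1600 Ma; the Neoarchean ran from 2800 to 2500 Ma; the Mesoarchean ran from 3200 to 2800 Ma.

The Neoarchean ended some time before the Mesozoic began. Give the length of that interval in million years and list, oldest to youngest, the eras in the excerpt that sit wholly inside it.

2248.098 million years; Paleoproterozoic, Mesoproterozoic, Neoproterozoic, Paleozoic

End of Neoarchean = 2500 Ma; start of Mesozoic = 251.902 Ma.
Gap = 2500 − 251.902 = 2248.098 Myr.
Eras wholly inside 2500–251.902 Ma: Paleoproterozoic (2500–1600), Mesoproterozoic (1600–1000), Neoproterozoic (1000–538.8), Paleozoic (538.8–251.902).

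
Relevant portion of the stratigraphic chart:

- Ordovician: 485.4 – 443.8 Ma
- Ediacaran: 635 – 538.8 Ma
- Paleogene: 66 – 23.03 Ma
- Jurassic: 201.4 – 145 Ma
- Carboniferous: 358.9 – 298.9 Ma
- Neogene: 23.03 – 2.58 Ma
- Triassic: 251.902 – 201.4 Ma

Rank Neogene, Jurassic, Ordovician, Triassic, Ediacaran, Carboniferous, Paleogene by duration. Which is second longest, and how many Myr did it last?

Carboniferous, 60 million years

Start − end for each: Neogene 23.03 − 2.58 = 20.45; Jurassic 201.4 − 145 = 56.4; Ordovician 485.4 − 443.8 = 41.6; Triassic 251.902 − 201.4 = 50.502; Ediacaran 635 − 538.8 = 96.2; Carboniferous 358.9 − 298.9 = 60; Paleogene 66 − 23.03 = 42.97.
Ranking these from longest: Ediacaran > Carboniferous > Jurassic > Triassic > Paleogene > Ordovician > Neogene.
Position 2 in that ranking is Carboniferous, which lasted 60 Myr.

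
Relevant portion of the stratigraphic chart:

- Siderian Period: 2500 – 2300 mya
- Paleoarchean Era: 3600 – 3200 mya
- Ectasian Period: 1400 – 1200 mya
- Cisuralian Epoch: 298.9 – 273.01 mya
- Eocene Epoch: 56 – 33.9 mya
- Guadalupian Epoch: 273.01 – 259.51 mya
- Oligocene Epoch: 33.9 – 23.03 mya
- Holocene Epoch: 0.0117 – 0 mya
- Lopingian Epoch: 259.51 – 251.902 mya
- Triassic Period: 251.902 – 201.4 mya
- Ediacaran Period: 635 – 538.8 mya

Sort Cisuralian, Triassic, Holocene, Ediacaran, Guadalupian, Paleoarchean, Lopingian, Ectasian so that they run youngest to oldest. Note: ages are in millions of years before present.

Holocene, then Triassic, then Lopingian, then Guadalupian, then Cisuralian, then Ediacaran, then Ectasian, then Paleoarchean

The oldest of these is Paleoarchean (starts 3600 Ma) and the youngest is Holocene (ends 0 Ma).
In between, by decreasing start age: Ectasian (1400), Ediacaran (635), Cisuralian (298.9), Guadalupian (273.01), Lopingian (259.51), Triassic (251.902).
Listing youngest first means reversing that sequence.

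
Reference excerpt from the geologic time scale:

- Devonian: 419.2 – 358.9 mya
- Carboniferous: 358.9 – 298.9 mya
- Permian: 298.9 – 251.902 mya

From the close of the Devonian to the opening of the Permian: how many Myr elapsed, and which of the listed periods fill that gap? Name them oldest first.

End of Devonian = 358.9 Ma; start of Permian = 298.9 Ma.
Gap = 358.9 − 298.9 = 60 Myr.
Periods wholly inside 358.9–298.9 Ma: Carboniferous (358.9–298.9).

60 million years; Carboniferous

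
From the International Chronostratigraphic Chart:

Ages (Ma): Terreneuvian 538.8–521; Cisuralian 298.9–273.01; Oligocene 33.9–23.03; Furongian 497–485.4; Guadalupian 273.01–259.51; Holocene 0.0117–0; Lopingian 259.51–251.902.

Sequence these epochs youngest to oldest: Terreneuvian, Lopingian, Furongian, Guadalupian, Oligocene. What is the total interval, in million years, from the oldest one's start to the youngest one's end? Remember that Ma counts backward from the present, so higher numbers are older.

Start ages (Ma): Terreneuvian 538.8, Furongian 497, Guadalupian 273.01, Lopingian 259.51, Oligocene 33.9.
Ordered youngest to oldest: Oligocene, Lopingian, Guadalupian, Furongian, Terreneuvian.
Span = 538.8 − 23.03 = 515.77 Myr.

Oligocene → Lopingian → Guadalupian → Furongian → Terreneuvian; total span 515.77 Myr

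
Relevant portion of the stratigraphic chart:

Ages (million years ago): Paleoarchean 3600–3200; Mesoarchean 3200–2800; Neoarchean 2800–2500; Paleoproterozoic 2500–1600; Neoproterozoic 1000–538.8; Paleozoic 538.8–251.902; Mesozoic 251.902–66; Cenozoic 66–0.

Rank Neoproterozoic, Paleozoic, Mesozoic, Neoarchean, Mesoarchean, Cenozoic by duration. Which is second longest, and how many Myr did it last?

Start − end for each: Neoproterozoic 1000 − 538.8 = 461.2; Paleozoic 538.8 − 251.902 = 286.898; Mesozoic 251.902 − 66 = 185.902; Neoarchean 2800 − 2500 = 300; Mesoarchean 3200 − 2800 = 400; Cenozoic 66 − 0 = 66.
Ranking these from longest: Neoproterozoic > Mesoarchean > Neoarchean > Paleozoic > Mesozoic > Cenozoic.
Position 2 in that ranking is Mesoarchean, which lasted 400 Myr.

Mesoarchean, 400 million years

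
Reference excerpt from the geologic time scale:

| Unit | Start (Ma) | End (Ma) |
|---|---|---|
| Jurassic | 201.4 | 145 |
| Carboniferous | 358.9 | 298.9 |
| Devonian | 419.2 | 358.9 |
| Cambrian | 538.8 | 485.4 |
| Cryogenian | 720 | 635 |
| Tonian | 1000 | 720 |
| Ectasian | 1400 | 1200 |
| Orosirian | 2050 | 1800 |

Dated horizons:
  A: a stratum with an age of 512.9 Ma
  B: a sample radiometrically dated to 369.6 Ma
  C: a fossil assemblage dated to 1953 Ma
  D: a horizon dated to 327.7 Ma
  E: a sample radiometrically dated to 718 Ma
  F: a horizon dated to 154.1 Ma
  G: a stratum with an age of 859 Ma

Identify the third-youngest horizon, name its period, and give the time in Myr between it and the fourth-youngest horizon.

B, in the Devonian; 143.3 million years to A

Sorted youngest-first by Ma: F (154.1), D (327.7), B (369.6), A (512.9), E (718), G (859), C (1953).
The third youngest is B at 369.6 Ma, which lies in 419.2–358.9 Ma: the Devonian.
The fourth youngest is A at 512.9 Ma; separation = |369.6 − 512.9| = 143.3 Myr.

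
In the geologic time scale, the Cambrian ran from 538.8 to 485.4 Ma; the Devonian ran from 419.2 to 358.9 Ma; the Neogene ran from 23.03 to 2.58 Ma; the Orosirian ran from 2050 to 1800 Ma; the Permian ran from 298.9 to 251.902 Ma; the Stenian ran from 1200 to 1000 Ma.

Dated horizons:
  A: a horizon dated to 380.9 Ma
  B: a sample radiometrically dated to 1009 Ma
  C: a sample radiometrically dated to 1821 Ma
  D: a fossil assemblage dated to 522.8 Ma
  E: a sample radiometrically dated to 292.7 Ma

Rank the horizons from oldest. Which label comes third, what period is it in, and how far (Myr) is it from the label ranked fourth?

Larger Ma means older, so oldest first: C 1821 > B 1009 > D 522.8 > A 380.9 > E 292.7.
Counting 3 along gives D (522.8 Ma); the excerpt puts that inside the Cambrian, 538.8–485.4 Ma.
Next in line is A (380.9 Ma), and 522.8 − 380.9 = 141.9 Myr.

D, in the Cambrian; 141.9 million years to A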